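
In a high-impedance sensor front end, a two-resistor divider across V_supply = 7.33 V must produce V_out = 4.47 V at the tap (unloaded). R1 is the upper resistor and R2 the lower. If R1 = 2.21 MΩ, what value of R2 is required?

R2 ≈ 3.45 MΩ

Required fraction k = V_out/V_supply = 0.6098.
R2 = R1 · 0.6098/(1 − 0.6098) = 3.454 MΩ.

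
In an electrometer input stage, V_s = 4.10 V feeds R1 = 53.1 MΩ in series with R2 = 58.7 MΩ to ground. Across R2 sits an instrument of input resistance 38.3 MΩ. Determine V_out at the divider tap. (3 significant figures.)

First combine the lower leg with the load: R2 ‖ R_L = 23.18 MΩ.
Voltage divider with the loaded lower leg: V_out = 4.10 × 23.18/(53.1 + 23.18) = 4.10 × 0.3039 = 1.246 V.
(Unloaded it would be 2.15 V; the load pulls it down.)

V_out ≈ 1.25 V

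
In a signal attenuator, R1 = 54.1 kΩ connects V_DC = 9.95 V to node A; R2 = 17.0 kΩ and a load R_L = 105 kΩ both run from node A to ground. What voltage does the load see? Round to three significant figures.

First combine the lower leg with the load: R2 ‖ R_L = 14.63 kΩ.
Then V_out = V_DC · R2'/(R1 + R2') = 9.95 × 14.63/68.73 = 2.118 V.
(Unloaded it would be 2.38 V; the load pulls it down.)

V_out ≈ 2.12 V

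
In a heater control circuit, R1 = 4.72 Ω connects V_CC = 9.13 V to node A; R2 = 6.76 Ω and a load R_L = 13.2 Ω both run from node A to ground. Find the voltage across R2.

First combine the lower leg with the load: R2 ‖ R_L = 4.471 Ω.
Voltage divider with the loaded lower leg: V_out = 9.13 × 4.471/(4.72 + 4.471) = 9.13 × 0.4864 = 4.441 V.

V_out ≈ 4.44 V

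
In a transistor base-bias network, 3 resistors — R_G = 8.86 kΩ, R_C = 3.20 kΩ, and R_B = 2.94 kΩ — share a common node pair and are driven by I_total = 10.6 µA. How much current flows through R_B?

I ≈ 4.71 µA

Conductances: ΣG = 1/8.86 + 1/3.20 + 1/2.94 = 0.7655 (1/kΩ).
R_B takes the fraction G_k/ΣG = 0.3401/0.7655 = 0.4443, so I = 10.6 × 0.4443 = 4.710 µA.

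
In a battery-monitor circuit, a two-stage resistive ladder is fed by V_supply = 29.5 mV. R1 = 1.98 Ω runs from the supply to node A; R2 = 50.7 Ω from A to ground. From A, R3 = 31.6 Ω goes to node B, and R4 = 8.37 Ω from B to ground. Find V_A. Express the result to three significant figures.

V_A ≈ 27.1 mV

The second stage (R3 + R4 = 39.97 Ω) loads node A in parallel with R2.
R2 ‖ (R3+R4) = 22.35 Ω.
V_A = 29.5 × 22.35/(1.98 + 22.35) = 27.10 mV.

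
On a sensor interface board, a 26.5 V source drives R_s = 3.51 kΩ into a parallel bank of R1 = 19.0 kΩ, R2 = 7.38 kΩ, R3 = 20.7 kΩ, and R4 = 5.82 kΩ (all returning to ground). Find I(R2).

I ≈ 1.48 mA

Combine the parallel branches: R_p = (1/19.0 + 1/7.38 + 1/20.7 + 1/5.82)⁻¹ = 2.449 kΩ.
Node voltage V_A = V_CC · R_p/(R_s + R_p) = 26.5 × 0.4110 = 10.89 V.
Branch current I = V_A/R2 = 10.89/7.38 = 1.476 mA.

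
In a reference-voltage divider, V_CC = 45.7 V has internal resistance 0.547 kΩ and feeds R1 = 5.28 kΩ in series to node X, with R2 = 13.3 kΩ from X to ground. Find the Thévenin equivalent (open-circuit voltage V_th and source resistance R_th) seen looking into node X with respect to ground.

V_th ≈ 31.8 V, R_th ≈ 4.05 kΩ

R1' = 0.547 + 5.28 = 5.827 kΩ (source resistance + R1).
With X open, the divider is unloaded: V_th = 45.7 × 13.3/19.13 = 31.78 V.
With V_CC suppressed (replaced by a short), R_th = R1' ‖ R2 = (5.827 × 13.3)/(5.827 + 13.3) = 4.052 kΩ.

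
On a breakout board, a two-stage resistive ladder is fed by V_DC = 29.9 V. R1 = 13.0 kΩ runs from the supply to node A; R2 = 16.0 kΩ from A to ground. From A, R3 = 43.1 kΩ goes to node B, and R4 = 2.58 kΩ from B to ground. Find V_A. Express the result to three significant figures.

V_A ≈ 14.3 V

Looking into the second stage from A: R3 + R4 = 45.68 kΩ appears in parallel with R2.
Effective lower resistance at A: R2 ‖ 45.68 = 11.85 kΩ.
So V_A = 29.9 × 0.4769 = 14.26 V.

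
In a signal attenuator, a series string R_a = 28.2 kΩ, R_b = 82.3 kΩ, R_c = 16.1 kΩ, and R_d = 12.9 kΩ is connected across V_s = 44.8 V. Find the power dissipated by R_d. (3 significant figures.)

Series current I = V_s/ΣR = 44.8/139.5 = 0.3211 mA.
V(R_d) = I·R = 4.143 V; P = V·I = 4.143 × 0.3211 = 1.330 mW.

P ≈ 1.33 mW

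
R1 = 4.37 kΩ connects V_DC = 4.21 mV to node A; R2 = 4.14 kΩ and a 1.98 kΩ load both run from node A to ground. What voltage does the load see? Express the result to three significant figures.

V_out ≈ 0.988 mV

R2 ‖ R_L = (4.14 × 1.98)/(4.14 + 1.98) = 1.339 kΩ.
Now apply the divider: V_out = 4.21 × 0.2346 = 0.9877 mV.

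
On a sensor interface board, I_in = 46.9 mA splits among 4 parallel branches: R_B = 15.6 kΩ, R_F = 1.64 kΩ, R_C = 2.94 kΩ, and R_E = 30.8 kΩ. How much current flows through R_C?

Total conductance ΣG = 1/15.6 + 1/1.64 + 1/2.94 + 1/30.8 = 1.046 (units of 1/kΩ).
By the current-divider rule, I = I_in · G_k/ΣG = 46.9 × 0.3250 = 15.24 mA.

I ≈ 15.2 mA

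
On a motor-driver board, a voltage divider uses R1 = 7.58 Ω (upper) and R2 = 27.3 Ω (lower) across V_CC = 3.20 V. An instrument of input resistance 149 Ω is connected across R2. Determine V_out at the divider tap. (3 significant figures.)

R2 ‖ R_L = (27.3 × 149)/(27.3 + 149) = 23.07 Ω.
Now apply the divider: V_out = 3.20 × 0.7527 = 2.409 V.

V_out ≈ 2.41 V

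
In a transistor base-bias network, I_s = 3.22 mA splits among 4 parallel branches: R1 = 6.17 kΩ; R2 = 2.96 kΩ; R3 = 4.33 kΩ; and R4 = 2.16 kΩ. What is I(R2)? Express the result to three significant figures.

I ≈ 0.911 mA

Conductances: ΣG = 1/6.17 + 1/2.96 + 1/4.33 + 1/2.16 = 1.194 (1/kΩ).
R2 takes the fraction G_k/ΣG = 0.3378/1.194 = 0.2830, so I = 3.22 × 0.2830 = 0.9112 mA.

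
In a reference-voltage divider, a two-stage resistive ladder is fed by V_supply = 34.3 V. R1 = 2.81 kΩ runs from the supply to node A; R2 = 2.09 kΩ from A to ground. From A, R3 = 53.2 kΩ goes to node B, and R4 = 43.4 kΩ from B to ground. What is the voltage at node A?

V_A ≈ 14.5 V

Node A sees R2 in parallel with the series input of stage 2, R3 + R4 = 96.60 kΩ.
R2 ‖ (R3+R4) = 2.046 kΩ.
So V_A = 34.3 × 0.4213 = 14.45 V.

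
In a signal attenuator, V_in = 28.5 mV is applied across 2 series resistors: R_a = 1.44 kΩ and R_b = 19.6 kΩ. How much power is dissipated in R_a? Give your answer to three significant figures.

The common current is I = 28.5/21.04 = 1.355 µA.
V(R_a) = I·R = 1.951 mV; P = V·I = 1.951 × 1.355 = 2.642 nW.

P ≈ 2.64 nW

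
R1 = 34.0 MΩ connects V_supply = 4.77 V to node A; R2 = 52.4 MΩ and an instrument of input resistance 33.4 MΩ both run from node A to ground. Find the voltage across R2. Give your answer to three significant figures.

First combine the lower leg with the load: R2 ‖ R_L = 20.40 MΩ.
Voltage divider with the loaded lower leg: V_out = 4.77 × 20.40/(34.0 + 20.40) = 4.77 × 0.3750 = 1.789 V.

V_out ≈ 1.79 V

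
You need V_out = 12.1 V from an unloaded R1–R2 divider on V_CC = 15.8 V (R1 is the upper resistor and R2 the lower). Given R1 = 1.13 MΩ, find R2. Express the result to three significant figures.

The divider ratio is R2/(R1+R2) = 12.1/15.8 = 0.7658.
R2 = R1 · 0.7658/(1 − 0.7658) = 3.695 MΩ.

R2 ≈ 3.70 MΩ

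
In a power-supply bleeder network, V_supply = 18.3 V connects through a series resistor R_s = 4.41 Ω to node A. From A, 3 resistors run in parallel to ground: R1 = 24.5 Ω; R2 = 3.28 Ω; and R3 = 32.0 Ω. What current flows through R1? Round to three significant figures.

Equivalent of the parallel group: R_p = 2.653 Ω.
V_A = 18.3 × 2.653/7.063 = 6.874 V.
I(R1) = V_A / R1 = 6.874/24.5 = 0.2806 A.
(Check via current divider: I_total = 2.591 A; share G_k/ΣG = 0.1083 → same result.)

I ≈ 0.281 A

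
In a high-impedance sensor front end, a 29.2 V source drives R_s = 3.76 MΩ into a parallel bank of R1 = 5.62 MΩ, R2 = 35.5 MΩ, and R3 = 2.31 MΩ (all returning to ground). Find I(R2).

I ≈ 0.242 µA

Parallel bank: R_p = 1/(1/5.62 + 1/35.5 + 1/2.31) = 1.565 MΩ.
Node voltage V_A = V_DC · R_p/(R_s + R_p) = 29.2 × 0.2939 = 8.582 V.
I(R2) = V_A / R2 = 8.582/35.5 = 0.2417 µA.
(Equivalently: I_total = 5.484 µA, then current-divider fraction G_k/ΣG = 0.04408.)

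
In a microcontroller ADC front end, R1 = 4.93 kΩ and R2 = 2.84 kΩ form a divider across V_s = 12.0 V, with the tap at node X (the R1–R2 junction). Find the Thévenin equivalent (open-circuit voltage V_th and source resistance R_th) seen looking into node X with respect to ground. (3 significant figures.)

V_th ≈ 4.39 V, R_th ≈ 1.80 kΩ

V_th is the unloaded tap voltage: V_s · R2/(R1+R2) = 12.0 × 0.3655 = 4.386 V.
Looking into X with the source shorted: R_th = R1·R2/(R1+R2) = 4.930 × 2.84/7.770 = 1.802 kΩ.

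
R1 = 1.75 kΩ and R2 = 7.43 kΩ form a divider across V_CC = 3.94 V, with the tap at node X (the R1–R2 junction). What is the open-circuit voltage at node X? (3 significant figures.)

V_th ≈ 3.19 V

With X open, the divider is unloaded: V_th = 3.94 × 7.43/9.180 = 3.189 V.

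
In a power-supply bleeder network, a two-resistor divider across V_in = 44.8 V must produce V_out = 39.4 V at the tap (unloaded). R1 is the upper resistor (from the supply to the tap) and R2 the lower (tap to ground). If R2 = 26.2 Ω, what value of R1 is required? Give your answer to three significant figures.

The divider ratio is R2/(R1+R2) = 39.4/44.8 = 0.8795.
So R1 = R2 · (V_in/V_out − 1) = 26.2 × (44.8/39.4 − 1) = 26.2 × 0.1371 = 3.591 Ω.

R1 ≈ 3.59 Ω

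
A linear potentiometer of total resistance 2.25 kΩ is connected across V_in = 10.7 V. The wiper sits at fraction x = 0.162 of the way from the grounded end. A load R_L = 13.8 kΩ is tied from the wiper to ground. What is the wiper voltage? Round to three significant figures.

V_out ≈ 1.70 V

Lower segment x·R_p = 0.3645 kΩ; upper segment (1−x)·R_p = 1.885 kΩ.
(x·R_p) ‖ R_L = 0.3551 kΩ.
Loaded-divider output: V_out = 10.7 × 0.1585 = 1.696 V.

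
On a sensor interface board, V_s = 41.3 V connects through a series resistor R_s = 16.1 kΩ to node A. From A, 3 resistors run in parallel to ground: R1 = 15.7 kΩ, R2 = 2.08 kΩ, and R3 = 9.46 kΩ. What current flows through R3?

Parallel bank: R_p = 1/(1/15.7 + 1/2.08 + 1/9.46) = 1.538 kΩ.
Node voltage V_A = V_s · R_p/(R_s + R_p) = 41.3 × 0.08720 = 3.601 V.
Branch current I = V_A/R3 = 3.601/9.46 = 0.3807 mA.

I ≈ 0.381 mA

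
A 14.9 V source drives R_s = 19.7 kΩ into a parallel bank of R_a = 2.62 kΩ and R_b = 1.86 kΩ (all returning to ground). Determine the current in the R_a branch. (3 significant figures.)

I ≈ 0.298 mA

Parallel bank: R_p = 1/(1/2.62 + 1/1.86) = 1.088 kΩ.
V_A by voltage divider: V_A = 14.9 × 1.088/(19.7 + 1.088) = 0.7797 V.
I(R_a) = V_A / R_a = 0.7797/2.62 = 0.2976 mA.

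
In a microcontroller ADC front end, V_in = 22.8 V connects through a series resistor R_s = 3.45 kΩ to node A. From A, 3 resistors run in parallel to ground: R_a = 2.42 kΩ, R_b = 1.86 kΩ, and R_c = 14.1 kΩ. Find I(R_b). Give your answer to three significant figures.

I ≈ 2.71 mA

Combine the parallel branches: R_p = (1/2.42 + 1/1.86 + 1/14.1)⁻¹ = 0.9787 kΩ.
V_A by voltage divider: V_A = 22.8 × 0.9787/(3.45 + 0.9787) = 5.039 V.
I(R_b) = V_A / R_b = 5.039/1.86 = 2.709 mA.
(Check via current divider: I_total = 5.148 mA; share G_k/ΣG = 0.5262 → same result.)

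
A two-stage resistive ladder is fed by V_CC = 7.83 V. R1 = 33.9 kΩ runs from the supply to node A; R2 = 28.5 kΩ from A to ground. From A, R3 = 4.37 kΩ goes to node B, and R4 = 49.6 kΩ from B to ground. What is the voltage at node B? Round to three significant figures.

Node A sees R2 in parallel with the series input of stage 2, R3 + R4 = 53.97 kΩ.
Effective lower resistance at A: R2 ‖ 53.97 = 18.65 kΩ.
V_A = 7.83 × 18.65/(33.9 + 18.65) = 2.779 V.
Then the unloaded second divider: V_B = V_A × R4/(R3+R4) = 2.779 × 0.9190 = 2.554 V.

V_B ≈ 2.55 V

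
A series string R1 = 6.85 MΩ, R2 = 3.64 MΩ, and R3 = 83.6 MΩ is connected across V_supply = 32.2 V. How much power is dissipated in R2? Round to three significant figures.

ΣR = 94.09 MΩ → I = 32.2/94.09 = 0.3422 µA.
P(R2) = I²·R2 = (0.3422)² × 3.64 = 0.4263 µW.

P ≈ 0.426 µW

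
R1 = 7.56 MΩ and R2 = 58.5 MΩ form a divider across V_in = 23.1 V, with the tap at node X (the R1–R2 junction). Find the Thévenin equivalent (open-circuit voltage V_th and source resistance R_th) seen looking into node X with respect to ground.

V_th is the unloaded tap voltage: V_in · R2/(R1+R2) = 23.1 × 0.8856 = 20.46 V.
With V_in suppressed (replaced by a short), R_th = R1 ‖ R2 = (7.560 × 58.5)/(7.560 + 58.5) = 6.695 MΩ.

V_th ≈ 20.5 V, R_th ≈ 6.69 MΩ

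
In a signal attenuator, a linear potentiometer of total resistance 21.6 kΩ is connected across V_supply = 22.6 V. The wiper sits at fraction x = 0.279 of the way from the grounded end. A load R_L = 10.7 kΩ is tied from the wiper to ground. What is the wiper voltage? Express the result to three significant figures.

Lower segment x·R_p = 6.026 kΩ; upper segment (1−x)·R_p = 15.57 kΩ.
(x·R_p) ‖ R_L = 3.855 kΩ.
Then V_out = V_supply · 3.855/(15.57 + 3.855) = 4.484 V.

V_out ≈ 4.48 V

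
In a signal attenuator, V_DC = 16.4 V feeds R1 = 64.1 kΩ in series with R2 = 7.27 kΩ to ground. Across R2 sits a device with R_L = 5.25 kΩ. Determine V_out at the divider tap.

R2 ‖ R_L = (7.27 × 5.25)/(7.27 + 5.25) = 3.049 kΩ.
Now apply the divider: V_out = 16.4 × 0.04540 = 0.7446 V.

V_out ≈ 0.745 V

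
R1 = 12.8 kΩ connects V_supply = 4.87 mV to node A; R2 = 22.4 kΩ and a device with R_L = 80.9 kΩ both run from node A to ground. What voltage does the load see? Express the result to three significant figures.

V_out ≈ 2.82 mV

The load sits in parallel with R2, giving an effective lower resistance R2' = R2·R_L/(R2+R_L) = 17.54 kΩ.
Then V_out = V_supply · R2'/(R1 + R2') = 4.87 × 17.54/30.34 = 2.816 mV.
(Unloaded it would be 3.10 mV; the load pulls it down.)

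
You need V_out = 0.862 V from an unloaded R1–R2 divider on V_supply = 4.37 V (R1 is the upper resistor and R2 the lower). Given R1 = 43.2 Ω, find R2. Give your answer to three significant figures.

R2 ≈ 10.6 Ω

V_out/V_supply = R2/(R1+R2) = 0.1973.
R2 = R1 · 0.1973/(1 − 0.1973) = 10.62 Ω.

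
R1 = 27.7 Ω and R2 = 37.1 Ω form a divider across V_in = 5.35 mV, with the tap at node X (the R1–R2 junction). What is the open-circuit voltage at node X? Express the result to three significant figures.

V_th ≈ 3.06 mV

Open-circuit (no load on X): V_th = V_in · R2/(R1 + R2) = 5.35 × 37.1/(27.70 + 37.1) = 3.063 mV.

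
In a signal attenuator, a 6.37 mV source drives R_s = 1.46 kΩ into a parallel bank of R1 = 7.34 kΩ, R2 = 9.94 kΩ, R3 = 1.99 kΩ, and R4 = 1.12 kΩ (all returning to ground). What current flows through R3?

I ≈ 0.946 µA

Combine the parallel branches: R_p = (1/7.34 + 1/9.94 + 1/1.99 + 1/1.12)⁻¹ = 0.6127 kΩ.
Node voltage V_A = V_supply · R_p/(R_s + R_p) = 6.37 × 0.2956 = 1.883 mV.
I(R3) = V_A / R3 = 1.883/1.99 = 0.9462 µA.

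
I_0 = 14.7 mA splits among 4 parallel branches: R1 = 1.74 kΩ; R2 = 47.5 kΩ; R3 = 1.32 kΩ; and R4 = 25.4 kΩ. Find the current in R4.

I ≈ 0.416 mA

Conductances: ΣG = 1/1.74 + 1/47.5 + 1/1.32 + 1/25.4 = 1.393 (1/kΩ).
By the current-divider rule, I = I_0 · G_k/ΣG = 14.7 × 0.02827 = 0.4155 mA.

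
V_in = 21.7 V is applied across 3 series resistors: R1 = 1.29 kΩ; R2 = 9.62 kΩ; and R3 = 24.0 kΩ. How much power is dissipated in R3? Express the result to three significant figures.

P ≈ 9.27 mW

ΣR = 34.91 kΩ → I = 21.7/34.91 = 0.6216 mA.
P(R3) = I²·R3 = (0.6216)² × 24.0 = 9.273 mW.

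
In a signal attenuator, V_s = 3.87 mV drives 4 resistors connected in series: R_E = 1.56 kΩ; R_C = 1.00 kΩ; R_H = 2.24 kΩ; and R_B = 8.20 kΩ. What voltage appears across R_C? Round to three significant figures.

V ≈ 0.298 mV

Series total: ΣR = 1.56 + 1.00 + 2.24 + 8.20 = 13.00 kΩ.
Voltage divider: V = V_s · (1.000 / 13.00) = 3.87 × 0.07692 = 0.2977 mV.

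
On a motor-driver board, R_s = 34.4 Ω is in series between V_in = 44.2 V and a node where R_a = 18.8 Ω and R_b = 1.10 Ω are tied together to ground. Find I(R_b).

Combine the parallel branches: R_p = (1/18.8 + 1/1.10)⁻¹ = 1.039 Ω.
V_A by voltage divider: V_A = 44.2 × 1.039/(34.4 + 1.039) = 1.296 V.
Branch current I = V_A/R_b = 1.296/1.10 = 1.178 A.

I ≈ 1.18 A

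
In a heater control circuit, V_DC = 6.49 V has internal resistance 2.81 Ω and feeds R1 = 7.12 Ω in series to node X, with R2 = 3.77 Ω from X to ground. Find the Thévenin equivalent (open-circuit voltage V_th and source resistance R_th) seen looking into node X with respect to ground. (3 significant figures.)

V_th ≈ 1.79 V, R_th ≈ 2.73 Ω

R1' = 2.81 + 7.12 = 9.930 Ω (source resistance + R1).
With X open, the divider is unloaded: V_th = 6.49 × 3.77/13.70 = 1.786 V.
Zeroing V_DC shorts the top of R1' to ground, so R_th = R1' ‖ R2 = 2.733 Ω.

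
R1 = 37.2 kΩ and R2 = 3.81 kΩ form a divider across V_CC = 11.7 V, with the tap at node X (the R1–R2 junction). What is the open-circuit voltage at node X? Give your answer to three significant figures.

Open-circuit (no load on X): V_th = V_CC · R2/(R1 + R2) = 11.7 × 3.81/(37.20 + 3.81) = 1.087 V.

V_th ≈ 1.09 V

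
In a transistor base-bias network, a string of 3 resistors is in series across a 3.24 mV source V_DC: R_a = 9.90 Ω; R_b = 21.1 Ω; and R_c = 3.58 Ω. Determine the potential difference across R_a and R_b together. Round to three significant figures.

Total series resistance ΣR = 9.90 + 21.1 + 3.58 = 34.58 Ω.
R_{R_a..R_b} = 9.90 + 21.1 = 31.00 Ω.
Voltage divider: V = V_DC · (31.00 / 34.58) = 3.24 × 0.8965 = 2.905 mV.

V ≈ 2.90 mV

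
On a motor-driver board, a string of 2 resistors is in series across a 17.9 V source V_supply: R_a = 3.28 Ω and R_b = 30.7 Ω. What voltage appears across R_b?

V ≈ 16.2 V

Series total: ΣR = 3.28 + 30.7 = 33.98 Ω.
By the voltage-divider rule, V = 17.9 × 30.70/33.98 = 16.17 V.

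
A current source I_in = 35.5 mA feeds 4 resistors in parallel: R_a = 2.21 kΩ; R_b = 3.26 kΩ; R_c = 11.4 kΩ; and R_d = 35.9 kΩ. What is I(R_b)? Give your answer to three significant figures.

I ≈ 12.4 mA

ΣG = 1/2.21 + 1/3.26 + 1/11.4 + 1/35.9 = 0.8748.
By the current-divider rule, I = I_in · G_k/ΣG = 35.5 × 0.3506 = 12.45 mA.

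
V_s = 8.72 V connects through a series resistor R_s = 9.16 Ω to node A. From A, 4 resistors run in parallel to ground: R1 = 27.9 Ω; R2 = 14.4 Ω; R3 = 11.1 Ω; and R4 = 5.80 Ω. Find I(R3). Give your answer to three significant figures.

I ≈ 0.180 A

Equivalent of the parallel group: R_p = 2.719 Ω.
Node voltage V_A = V_s · R_p/(R_s + R_p) = 8.72 × 0.2289 = 1.996 V.
I(R3) = V_A / R3 = 1.996/11.1 = 0.1798 A.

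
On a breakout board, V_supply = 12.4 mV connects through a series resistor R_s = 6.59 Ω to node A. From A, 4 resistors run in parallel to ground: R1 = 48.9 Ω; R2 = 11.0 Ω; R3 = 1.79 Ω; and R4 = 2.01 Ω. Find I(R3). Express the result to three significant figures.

Equivalent of the parallel group: R_p = 0.8565 Ω.
V_A by voltage divider: V_A = 12.4 × 0.8565/(6.59 + 0.8565) = 1.426 mV.
I(R3) = V_A / R3 = 1.426/1.79 = 0.7968 mA.

I ≈ 0.797 mA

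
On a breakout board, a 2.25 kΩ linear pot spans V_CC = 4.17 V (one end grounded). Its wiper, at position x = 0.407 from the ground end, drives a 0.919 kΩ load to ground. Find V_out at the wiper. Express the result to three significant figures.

V_out ≈ 1.07 V

Split the track: R_lower = x·R_p = 0.9157 kΩ, R_upper = (1−x)·R_p = 1.334 kΩ.
(x·R_p) ‖ R_L = 0.4587 kΩ.
Loaded-divider output: V_out = 4.17 × 0.2558 = 1.067 V.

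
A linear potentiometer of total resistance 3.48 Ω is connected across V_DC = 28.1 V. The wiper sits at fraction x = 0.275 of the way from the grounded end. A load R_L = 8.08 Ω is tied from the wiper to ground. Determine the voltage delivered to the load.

V_out ≈ 7.12 V

Split the track: R_lower = x·R_p = 0.9570 Ω, R_upper = (1−x)·R_p = 2.523 Ω.
Lower segment in parallel with the load: 0.9570 ‖ 8.08 = 0.8557 Ω.
Loaded-divider output: V_out = 28.1 × 0.2533 = 7.116 V.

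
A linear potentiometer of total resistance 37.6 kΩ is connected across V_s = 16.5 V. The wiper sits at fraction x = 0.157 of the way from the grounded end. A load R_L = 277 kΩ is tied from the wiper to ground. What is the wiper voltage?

Lower segment x·R_p = 5.903 kΩ; upper segment (1−x)·R_p = 31.70 kΩ.
R_L loads the lower segment: effective lower R = 5.780 kΩ.
Then V_out = V_s · 5.780/(31.70 + 5.780) = 2.545 V.

V_out ≈ 2.54 V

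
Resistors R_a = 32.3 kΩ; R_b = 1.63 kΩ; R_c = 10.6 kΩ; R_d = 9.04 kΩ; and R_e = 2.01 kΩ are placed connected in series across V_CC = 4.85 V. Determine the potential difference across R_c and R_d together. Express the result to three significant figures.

V ≈ 1.71 V

Series total: ΣR = 32.3 + 1.63 + 10.6 + 9.04 + 2.01 = 55.58 kΩ.
R_{R_c..R_d} = 10.6 + 9.04 = 19.64 kΩ.
Voltage divider: V = V_CC · (19.64 / 55.58) = 4.85 × 0.3534 = 1.714 V.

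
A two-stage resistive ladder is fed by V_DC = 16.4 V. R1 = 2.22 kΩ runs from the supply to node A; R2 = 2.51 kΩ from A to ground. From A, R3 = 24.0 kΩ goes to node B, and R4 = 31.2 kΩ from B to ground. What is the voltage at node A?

Node A sees R2 in parallel with the series input of stage 2, R3 + R4 = 55.20 kΩ.
Effective lower resistance at A: R2 ‖ 55.20 = 2.401 kΩ.
V_A = 16.4 × 2.401/(2.22 + 2.401) = 8.521 V.

V_A ≈ 8.52 V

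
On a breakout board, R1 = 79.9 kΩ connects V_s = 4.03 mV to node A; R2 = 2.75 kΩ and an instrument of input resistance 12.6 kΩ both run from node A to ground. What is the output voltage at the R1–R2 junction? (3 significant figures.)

First combine the lower leg with the load: R2 ‖ R_L = 2.257 kΩ.
Then V_out = V_s · R2'/(R1 + R2') = 4.03 × 2.257/82.16 = 0.1107 mV.
(Unloaded it would be 0.134 mV; the load pulls it down.)

V_out ≈ 0.111 mV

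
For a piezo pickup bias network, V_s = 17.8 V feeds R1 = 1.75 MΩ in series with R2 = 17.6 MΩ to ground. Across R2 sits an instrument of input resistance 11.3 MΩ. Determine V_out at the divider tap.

V_out ≈ 14.2 V

The load sits in parallel with R2, giving an effective lower resistance R2' = R2·R_L/(R2+R_L) = 6.882 MΩ.
Voltage divider with the loaded lower leg: V_out = 17.8 × 6.882/(1.75 + 6.882) = 17.8 × 0.7973 = 14.19 V.
(Unloaded it would be 16.2 V; the load pulls it down.)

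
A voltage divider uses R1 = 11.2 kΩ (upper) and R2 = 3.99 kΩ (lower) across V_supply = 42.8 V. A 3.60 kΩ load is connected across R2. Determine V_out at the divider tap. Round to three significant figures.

V_out ≈ 6.19 V

The load sits in parallel with R2, giving an effective lower resistance R2' = R2·R_L/(R2+R_L) = 1.892 kΩ.
Now apply the divider: V_out = 42.8 × 0.1445 = 6.187 V.
(Unloaded it would be 11.2 V; the load pulls it down.)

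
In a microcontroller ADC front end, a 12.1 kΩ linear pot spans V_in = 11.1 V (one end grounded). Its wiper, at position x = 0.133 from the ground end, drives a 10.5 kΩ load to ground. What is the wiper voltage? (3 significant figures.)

The pot divides into 10.49 kΩ above the wiper and 1.609 kΩ below.
Lower segment in parallel with the load: 1.609 ‖ 10.5 = 1.395 kΩ.
Then V_out = V_in · 1.395/(10.49 + 1.395) = 1.303 V.
(Unloaded: V_out = x·V_in = 1.48 V.)

V_out ≈ 1.30 V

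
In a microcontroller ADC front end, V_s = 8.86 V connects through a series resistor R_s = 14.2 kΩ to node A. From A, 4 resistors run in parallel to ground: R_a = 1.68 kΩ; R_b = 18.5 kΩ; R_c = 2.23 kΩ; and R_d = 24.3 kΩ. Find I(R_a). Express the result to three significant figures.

Equivalent of the parallel group: R_p = 0.8781 kΩ.
Node voltage V_A = V_s · R_p/(R_s + R_p) = 8.86 × 0.05823 = 0.5160 V.
Branch current I = V_A/R_a = 0.5160/1.68 = 0.3071 mA.
(Equivalently: I_total = 0.5876 mA, then current-divider fraction G_k/ΣG = 0.5227.)

I ≈ 0.307 mA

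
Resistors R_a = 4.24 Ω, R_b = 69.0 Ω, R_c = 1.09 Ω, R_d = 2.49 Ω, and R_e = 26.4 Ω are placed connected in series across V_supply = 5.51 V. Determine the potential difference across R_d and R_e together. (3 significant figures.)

Total series resistance ΣR = 4.24 + 69.0 + 1.09 + 2.49 + 26.4 = 103.2 Ω.
R_{R_d..R_e} = 2.49 + 26.4 = 28.89 Ω.
V = V_supply · R/ΣR = 5.51 × 0.2799 = 1.542 V.

V ≈ 1.54 V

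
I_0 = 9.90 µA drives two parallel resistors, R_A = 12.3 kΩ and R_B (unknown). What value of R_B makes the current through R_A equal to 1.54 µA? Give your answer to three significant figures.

The fraction through R_A equals R_B/(R_A+R_B).
With f = 0.1556, R_B = R_A · f/(1−f) = 12.3 × 0.1842 = 2.266 kΩ.

R_B ≈ 2.27 kΩ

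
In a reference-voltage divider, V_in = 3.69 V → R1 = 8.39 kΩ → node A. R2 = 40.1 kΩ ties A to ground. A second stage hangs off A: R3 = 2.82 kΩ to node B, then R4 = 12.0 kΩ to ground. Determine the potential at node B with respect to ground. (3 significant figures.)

The second stage (R3 + R4 = 14.82 kΩ) loads node A in parallel with R2.
R2 ‖ (R3+R4) = 10.82 kΩ.
V_A = 3.69 × 10.82/(8.39 + 10.82) = 2.078 V.
Stage 2 is unloaded, so V_B = V_A · R4/(R3+R4) = 2.078 × 12.0/14.82 = 1.683 V.

V_B ≈ 1.68 V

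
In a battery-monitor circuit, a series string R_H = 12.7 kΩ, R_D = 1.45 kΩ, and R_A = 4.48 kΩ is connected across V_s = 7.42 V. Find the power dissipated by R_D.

P ≈ 0.230 mW

ΣR = 18.63 kΩ → I = 7.42/18.63 = 0.3983 mA.
P(R_D) = I²·R_D = (0.3983)² × 1.45 = 0.2300 mW.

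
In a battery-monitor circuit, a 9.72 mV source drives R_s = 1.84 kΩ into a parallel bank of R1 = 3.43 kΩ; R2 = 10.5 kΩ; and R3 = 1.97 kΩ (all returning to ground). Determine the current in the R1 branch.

I ≈ 1.07 µA

Parallel bank: R_p = 1/(1/3.43 + 1/10.5 + 1/1.97) = 1.118 kΩ.
Node voltage V_A = V_supply · R_p/(R_s + R_p) = 9.72 × 0.3780 = 3.674 mV.
I(R1) = V_A / R1 = 3.674/3.43 = 1.071 µA.
(Check via current divider: I_total = 3.286 µA; share G_k/ΣG = 0.3260 → same result.)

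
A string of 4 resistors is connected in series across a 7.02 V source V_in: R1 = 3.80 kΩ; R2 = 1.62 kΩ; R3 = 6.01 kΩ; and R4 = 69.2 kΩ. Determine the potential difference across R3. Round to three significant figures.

V ≈ 0.523 V

Series total: ΣR = 3.80 + 1.62 + 6.01 + 69.2 = 80.63 kΩ.
V = V_in · R/ΣR = 7.02 × 0.07454 = 0.5233 V.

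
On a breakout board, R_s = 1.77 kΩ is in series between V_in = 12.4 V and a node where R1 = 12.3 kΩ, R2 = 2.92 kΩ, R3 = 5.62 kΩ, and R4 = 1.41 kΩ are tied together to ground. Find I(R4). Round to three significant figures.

I ≈ 2.65 mA

Equivalent of the parallel group: R_p = 0.7628 kΩ.
V_A = 12.4 × 0.7628/2.533 = 3.735 V.
Branch current I = V_A/R4 = 3.735/1.41 = 2.649 mA.
(Check via current divider: I_total = 4.896 mA; share G_k/ΣG = 0.5410 → same result.)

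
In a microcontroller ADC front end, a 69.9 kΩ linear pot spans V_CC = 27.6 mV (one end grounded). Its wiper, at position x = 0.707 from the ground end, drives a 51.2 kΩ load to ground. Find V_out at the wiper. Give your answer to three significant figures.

V_out ≈ 15.2 mV

Split the track: R_lower = x·R_p = 49.42 kΩ, R_upper = (1−x)·R_p = 20.48 kΩ.
R_L loads the lower segment: effective lower R = 25.15 kΩ.
Loaded-divider output: V_out = 27.6 × 0.5511 = 15.21 mV.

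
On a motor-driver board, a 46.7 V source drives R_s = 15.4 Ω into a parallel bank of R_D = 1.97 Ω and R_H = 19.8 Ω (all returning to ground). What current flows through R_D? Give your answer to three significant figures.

I ≈ 2.47 A

Equivalent of the parallel group: R_p = 1.792 Ω.
V_A = 46.7 × 1.792/17.19 = 4.867 V.
I(R_D) = V_A / R_D = 4.867/1.97 = 2.471 A.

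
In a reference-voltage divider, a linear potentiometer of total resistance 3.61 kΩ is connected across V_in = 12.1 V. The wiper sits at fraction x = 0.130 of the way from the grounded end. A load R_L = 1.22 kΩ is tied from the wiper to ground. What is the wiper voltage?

V_out ≈ 1.18 V

Lower segment x·R_p = 0.4693 kΩ; upper segment (1−x)·R_p = 3.141 kΩ.
(x·R_p) ‖ R_L = 0.3389 kΩ.
Loaded-divider output: V_out = 12.1 × 0.09740 = 1.179 V.
(Unloaded: V_out = x·V_in = 1.57 V.)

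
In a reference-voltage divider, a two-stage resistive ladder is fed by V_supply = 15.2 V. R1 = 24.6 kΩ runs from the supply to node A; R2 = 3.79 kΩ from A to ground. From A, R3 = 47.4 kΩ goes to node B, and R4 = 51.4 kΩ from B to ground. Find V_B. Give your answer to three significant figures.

Node A sees R2 in parallel with the series input of stage 2, R3 + R4 = 98.80 kΩ.
R2 ‖ (R3+R4) = 3.650 kΩ.
So V_A = 15.2 × 0.1292 = 1.964 V.
Stage 2 is unloaded, so V_B = V_A · R4/(R3+R4) = 1.964 × 51.4/98.80 = 1.022 V.

V_B ≈ 1.02 V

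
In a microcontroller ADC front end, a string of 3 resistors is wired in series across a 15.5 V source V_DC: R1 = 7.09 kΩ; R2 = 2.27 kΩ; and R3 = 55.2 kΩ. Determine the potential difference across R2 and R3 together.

V ≈ 13.8 V

ΣR = 7.09 + 2.27 + 55.2 = 64.56 kΩ.
R_{R2..R3} = 2.27 + 55.2 = 57.47 kΩ.
V = V_DC · R/ΣR = 15.5 × 0.8902 = 13.80 V.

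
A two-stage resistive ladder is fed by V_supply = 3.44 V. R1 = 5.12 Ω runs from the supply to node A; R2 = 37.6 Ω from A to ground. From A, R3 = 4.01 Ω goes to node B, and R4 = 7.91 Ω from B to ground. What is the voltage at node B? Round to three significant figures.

The second stage (R3 + R4 = 11.92 Ω) loads node A in parallel with R2.
R2 ‖ (R3+R4) = 9.051 Ω.
First divider: V_A = V_supply · 9.051/(5.12 + 9.051) = 2.197 V.
Stage 2 is unloaded, so V_B = V_A · R4/(R3+R4) = 2.197 × 7.91/11.92 = 1.458 V.

V_B ≈ 1.46 V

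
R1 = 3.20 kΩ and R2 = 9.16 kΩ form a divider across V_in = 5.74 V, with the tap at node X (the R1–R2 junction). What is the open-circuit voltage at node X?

V_th ≈ 4.25 V

With X open, the divider is unloaded: V_th = 5.74 × 9.16/12.36 = 4.254 V.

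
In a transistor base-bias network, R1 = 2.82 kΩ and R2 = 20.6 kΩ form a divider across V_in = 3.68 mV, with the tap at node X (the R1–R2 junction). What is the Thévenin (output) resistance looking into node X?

With V_in suppressed (replaced by a short), R_th = R1 ‖ R2 = (2.820 × 20.6)/(2.820 + 20.6) = 2.480 kΩ.

R_th ≈ 2.48 kΩ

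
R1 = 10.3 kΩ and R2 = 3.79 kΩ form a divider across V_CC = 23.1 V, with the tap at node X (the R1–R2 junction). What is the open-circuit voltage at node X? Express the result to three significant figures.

V_th is the unloaded tap voltage: V_CC · R2/(R1+R2) = 23.1 × 0.2690 = 6.214 V.

V_th ≈ 6.21 V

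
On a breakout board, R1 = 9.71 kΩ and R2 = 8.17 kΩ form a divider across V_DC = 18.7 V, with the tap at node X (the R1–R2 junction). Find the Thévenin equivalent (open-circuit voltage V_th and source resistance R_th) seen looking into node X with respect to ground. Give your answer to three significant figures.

V_th ≈ 8.54 V, R_th ≈ 4.44 kΩ

With X open, the divider is unloaded: V_th = 18.7 × 8.17/17.88 = 8.545 V.
With V_DC suppressed (replaced by a short), R_th = R1 ‖ R2 = (9.710 × 8.17)/(9.710 + 8.17) = 4.437 kΩ.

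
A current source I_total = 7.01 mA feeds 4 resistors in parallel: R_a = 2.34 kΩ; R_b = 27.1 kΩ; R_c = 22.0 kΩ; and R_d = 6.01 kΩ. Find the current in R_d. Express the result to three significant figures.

I ≈ 1.73 mA

Total conductance ΣG = 1/2.34 + 1/27.1 + 1/22.0 + 1/6.01 = 0.6761 (units of 1/kΩ).
R_d takes the fraction G_k/ΣG = 0.1664/0.6761 = 0.2461, so I = 7.01 × 0.2461 = 1.725 mA.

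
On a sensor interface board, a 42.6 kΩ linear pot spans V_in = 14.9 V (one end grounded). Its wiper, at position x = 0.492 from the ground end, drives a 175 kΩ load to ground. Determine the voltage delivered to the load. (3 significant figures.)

The pot divides into 21.64 kΩ above the wiper and 20.96 kΩ below.
(x·R_p) ‖ R_L = 18.72 kΩ.
Then V_out = V_in · 18.72/(21.64 + 18.72) = 6.910 V.
(Unloaded: V_out = x·V_in = 7.33 V.)

V_out ≈ 6.91 V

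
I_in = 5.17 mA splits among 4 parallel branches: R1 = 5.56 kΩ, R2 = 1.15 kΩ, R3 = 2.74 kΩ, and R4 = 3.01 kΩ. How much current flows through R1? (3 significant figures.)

I ≈ 0.532 mA

Conductances: ΣG = 1/5.56 + 1/1.15 + 1/2.74 + 1/3.01 = 1.747 (1/kΩ).
By the current-divider rule, I = I_in · G_k/ΣG = 5.17 × 0.1030 = 0.5324 mA.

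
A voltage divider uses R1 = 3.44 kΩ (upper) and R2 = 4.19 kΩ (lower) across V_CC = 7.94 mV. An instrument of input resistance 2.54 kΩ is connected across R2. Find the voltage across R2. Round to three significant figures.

R2 ‖ R_L = (4.19 × 2.54)/(4.19 + 2.54) = 1.581 kΩ.
Voltage divider with the loaded lower leg: V_out = 7.94 × 1.581/(3.44 + 1.581) = 7.94 × 0.3149 = 2.501 mV.
(Unloaded it would be 4.36 mV; the load pulls it down.)

V_out ≈ 2.50 mV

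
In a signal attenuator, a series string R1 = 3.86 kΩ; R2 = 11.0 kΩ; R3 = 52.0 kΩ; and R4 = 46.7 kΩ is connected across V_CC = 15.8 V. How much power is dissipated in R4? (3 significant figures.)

ΣR = 113.6 kΩ → I = 15.8/113.6 = 0.1391 mA.
P = I²R = 0.01936 × 46.7 = 0.9040 mW.

P ≈ 0.904 mW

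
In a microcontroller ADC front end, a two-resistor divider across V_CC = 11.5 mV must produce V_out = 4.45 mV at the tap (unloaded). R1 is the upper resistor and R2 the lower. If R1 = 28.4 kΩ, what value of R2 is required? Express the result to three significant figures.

R2 ≈ 17.9 kΩ

Required fraction k = V_out/V_CC = 0.3870.
So R2 = R1 · V_out/(V_CC − V_out) = 28.4 × 4.45/(11.5 − 4.45) = 28.4 × 0.6312 = 17.93 kΩ.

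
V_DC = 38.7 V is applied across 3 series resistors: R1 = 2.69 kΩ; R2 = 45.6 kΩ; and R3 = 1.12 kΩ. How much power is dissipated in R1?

P ≈ 1.65 mW

The common current is I = 38.7/49.41 = 0.7832 mA.
P(R1) = I²·R1 = (0.7832)² × 2.69 = 1.650 mW.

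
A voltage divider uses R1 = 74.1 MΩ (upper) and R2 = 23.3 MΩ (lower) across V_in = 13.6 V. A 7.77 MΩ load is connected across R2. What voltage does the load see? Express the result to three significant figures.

The load sits in parallel with R2, giving an effective lower resistance R2' = R2·R_L/(R2+R_L) = 5.827 MΩ.
Then V_out = V_in · R2'/(R1 + R2') = 13.6 × 5.827/79.93 = 0.9915 V.
(Unloaded it would be 3.25 V; the load pulls it down.)

V_out ≈ 0.991 V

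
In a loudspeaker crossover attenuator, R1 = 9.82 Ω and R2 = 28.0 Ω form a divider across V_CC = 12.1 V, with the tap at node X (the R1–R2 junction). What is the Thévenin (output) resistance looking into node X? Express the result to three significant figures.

R_th ≈ 7.27 Ω

With V_CC suppressed (replaced by a short), R_th = R1 ‖ R2 = (9.820 × 28.0)/(9.820 + 28.0) = 7.270 Ω.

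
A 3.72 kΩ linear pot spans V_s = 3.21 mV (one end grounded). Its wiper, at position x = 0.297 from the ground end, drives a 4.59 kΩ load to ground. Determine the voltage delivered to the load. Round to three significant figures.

V_out ≈ 0.815 mV

The pot divides into 2.615 kΩ above the wiper and 1.105 kΩ below.
(x·R_p) ‖ R_L = 0.8905 kΩ.
Then V_out = V_s · 0.8905/(2.615 + 0.8905) = 0.8154 mV.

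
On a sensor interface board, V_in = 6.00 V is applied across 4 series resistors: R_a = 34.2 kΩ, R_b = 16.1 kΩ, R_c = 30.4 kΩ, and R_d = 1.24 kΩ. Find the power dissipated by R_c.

P ≈ 0.163 mW

ΣR = 81.94 kΩ → I = 6.00/81.94 = 0.07322 mA.
V(R_c) = I·R = 2.226 V; P = V·I = 2.226 × 0.07322 = 0.1630 mW.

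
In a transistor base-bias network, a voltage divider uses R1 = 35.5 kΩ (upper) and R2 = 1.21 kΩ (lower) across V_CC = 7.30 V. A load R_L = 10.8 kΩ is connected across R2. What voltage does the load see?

V_out ≈ 0.217 V

First combine the lower leg with the load: R2 ‖ R_L = 1.088 kΩ.
Now apply the divider: V_out = 7.30 × 0.02974 = 0.2171 V.
(Unloaded it would be 0.241 V; the load pulls it down.)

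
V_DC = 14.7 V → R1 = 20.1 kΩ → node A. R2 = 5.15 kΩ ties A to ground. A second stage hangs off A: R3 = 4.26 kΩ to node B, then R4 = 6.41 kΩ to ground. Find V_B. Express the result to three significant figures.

V_B ≈ 1.30 V

Looking into the second stage from A: R3 + R4 = 10.67 kΩ appears in parallel with R2.
Effective lower resistance at A: R2 ‖ 10.67 = 3.473 kΩ.
So V_A = 14.7 × 0.1473 = 2.166 V.
V_B = V_A × 0.6007 = 1.301 V.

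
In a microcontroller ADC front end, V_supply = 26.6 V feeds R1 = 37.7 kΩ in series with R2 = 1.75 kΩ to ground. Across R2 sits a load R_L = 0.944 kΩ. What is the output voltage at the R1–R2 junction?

V_out ≈ 0.426 V

First combine the lower leg with the load: R2 ‖ R_L = 0.6132 kΩ.
Now apply the divider: V_out = 26.6 × 0.01601 = 0.4257 V.
(Unloaded it would be 1.18 V; the load pulls it down.)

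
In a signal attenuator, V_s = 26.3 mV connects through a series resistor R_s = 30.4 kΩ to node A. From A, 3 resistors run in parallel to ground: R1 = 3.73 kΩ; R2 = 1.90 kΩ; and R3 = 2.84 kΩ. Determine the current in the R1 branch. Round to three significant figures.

Combine the parallel branches: R_p = (1/3.73 + 1/1.90 + 1/2.84)⁻¹ = 0.8722 kΩ.
Node voltage V_A = V_s · R_p/(R_s + R_p) = 26.3 × 0.02789 = 0.7335 mV.
I(R1) = V_A / R1 = 0.7335/3.73 = 0.1967 µA.

I ≈ 0.197 µA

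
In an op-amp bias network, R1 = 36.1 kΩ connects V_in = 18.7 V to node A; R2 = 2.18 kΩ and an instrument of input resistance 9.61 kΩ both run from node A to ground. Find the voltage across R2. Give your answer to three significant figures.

V_out ≈ 0.877 V

First combine the lower leg with the load: R2 ‖ R_L = 1.777 kΩ.
Voltage divider with the loaded lower leg: V_out = 18.7 × 1.777/(36.1 + 1.777) = 18.7 × 0.04691 = 0.8773 V.
(Unloaded it would be 1.06 V; the load pulls it down.)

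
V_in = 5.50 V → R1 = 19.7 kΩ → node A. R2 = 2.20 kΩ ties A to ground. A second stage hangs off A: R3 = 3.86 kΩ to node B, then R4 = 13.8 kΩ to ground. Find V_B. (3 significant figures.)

V_B ≈ 0.388 V

Looking into the second stage from A: R3 + R4 = 17.66 kΩ appears in parallel with R2.
R2 ‖ (R3+R4) = 1.956 kΩ.
So V_A = 5.50 × 0.09033 = 0.4968 V.
Then the unloaded second divider: V_B = V_A × R4/(R3+R4) = 0.4968 × 0.7814 = 0.3882 V.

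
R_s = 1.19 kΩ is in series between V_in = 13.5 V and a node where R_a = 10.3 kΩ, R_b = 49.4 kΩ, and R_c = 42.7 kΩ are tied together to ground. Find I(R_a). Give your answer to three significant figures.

Parallel bank: R_p = 1/(1/10.3 + 1/49.4 + 1/42.7) = 7.105 kΩ.
V_A by voltage divider: V_A = 13.5 × 7.105/(1.19 + 7.105) = 11.56 V.
Branch current I = V_A/R_a = 11.56/10.3 = 1.123 mA.

I ≈ 1.12 mA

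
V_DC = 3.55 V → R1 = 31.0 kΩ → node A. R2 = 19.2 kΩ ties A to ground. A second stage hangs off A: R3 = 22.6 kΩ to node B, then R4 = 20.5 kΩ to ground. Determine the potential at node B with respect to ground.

V_B ≈ 0.506 V

Node A sees R2 in parallel with the series input of stage 2, R3 + R4 = 43.10 kΩ.
Effective lower resistance at A: R2 ‖ 43.10 = 13.28 kΩ.
First divider: V_A = V_DC · 13.28/(31.0 + 13.28) = 1.065 V.
Stage 2 is unloaded, so V_B = V_A · R4/(R3+R4) = 1.065 × 20.5/43.10 = 0.5065 V.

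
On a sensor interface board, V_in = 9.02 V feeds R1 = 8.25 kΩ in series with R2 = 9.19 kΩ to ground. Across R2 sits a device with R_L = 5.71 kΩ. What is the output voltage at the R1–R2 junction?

V_out ≈ 2.70 V

The load sits in parallel with R2, giving an effective lower resistance R2' = R2·R_L/(R2+R_L) = 3.522 kΩ.
Voltage divider with the loaded lower leg: V_out = 9.02 × 3.522/(8.25 + 3.522) = 9.02 × 0.2992 = 2.699 V.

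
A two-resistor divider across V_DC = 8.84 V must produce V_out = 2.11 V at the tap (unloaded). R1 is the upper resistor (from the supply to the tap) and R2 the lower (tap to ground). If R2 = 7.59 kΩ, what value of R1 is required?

Required fraction k = V_out/V_DC = 0.2387.
Rearranging, R1 = R2·(1−k)/k = 7.59 × 3.190 = 24.21 kΩ.

R1 ≈ 24.2 kΩ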